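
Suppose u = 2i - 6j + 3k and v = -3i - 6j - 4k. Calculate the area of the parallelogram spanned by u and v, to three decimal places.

51.624

i: (-6)·(-4) - 3·(-6) = 24 - (-18) = 42
j: 3·(-3) - 2·(-4) = -9 - (-8) = -1
k: 2·(-6) - (-6)·(-3) = -12 - 18 = -30
u × v = (42, -1, -30)
|u × v| = √(42² + (-1)² + (-30)²) = √2665 ≈ 51.6236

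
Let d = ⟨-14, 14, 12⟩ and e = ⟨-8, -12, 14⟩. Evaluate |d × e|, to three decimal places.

i: 14·14 - 12·(-12) = 196 - (-144) = 340
j: 12·(-8) - (-14)·14 = -96 - (-196) = 100
k: (-14)·(-12) - 14·(-8) = 168 - (-112) = 280
d × e = (340, 100, 280)
|d × e| = √(340² + 100² + 280²) = √204000 ≈ 451.6636

451.664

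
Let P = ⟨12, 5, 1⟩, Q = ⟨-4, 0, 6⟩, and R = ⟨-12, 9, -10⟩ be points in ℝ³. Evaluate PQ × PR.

(35, -296, -184)

PQ = (-16, -5, 5)
PR = (-24, 4, -11)
i: (-5)·(-11) - 5·4 = 55 - 20 = 35
j: 5·(-24) - (-16)·(-11) = -120 - 176 = -296
k: (-16)·4 - (-5)·(-24) = -64 - 120 = -184
PQ × PR = (35, -296, -184)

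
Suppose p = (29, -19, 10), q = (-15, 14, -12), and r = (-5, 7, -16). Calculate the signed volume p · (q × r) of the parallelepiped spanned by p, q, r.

-990

q × r:
i: 14·(-16) - (-12)·7 = -224 - (-84) = -140
j: (-12)·(-5) - (-15)·(-16) = 60 - 240 = -180
k: (-15)·7 - 14·(-5) = -105 - (-70) = -35
q × r = (-140, -180, -35)
p · (q × r) = 29·(-140) + (-19)·(-180) + 10·(-35) = -4060 + 3420 - 350 = -990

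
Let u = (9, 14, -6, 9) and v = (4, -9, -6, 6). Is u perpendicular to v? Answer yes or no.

yes

u · v = 9·4 + 14·(-9) + (-6)·(-6) + 9·6 = 36 - 126 + 36 + 54 = 0
Zero, so the vectors are orthogonal.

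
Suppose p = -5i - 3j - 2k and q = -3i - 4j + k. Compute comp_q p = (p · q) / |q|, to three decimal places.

p · q = (-5)·(-3) + (-3)·(-4) + (-2)·1 = 15 + 12 - 2 = 25
|q| = √(9 + 16 + 1) = √26 ≈ 5.0990
comp_q p = 25 / √26 ≈ 4.903

4.903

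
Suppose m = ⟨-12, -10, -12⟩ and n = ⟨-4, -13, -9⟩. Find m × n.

(-66, -60, 116)

i: (-10)·(-9) - (-12)·(-13) = 90 - 156 = -66
j: (-12)·(-4) - (-12)·(-9) = 48 - 108 = -60
k: (-12)·(-13) - (-10)·(-4) = 156 - 40 = 116
m × n = (-66, -60, 116)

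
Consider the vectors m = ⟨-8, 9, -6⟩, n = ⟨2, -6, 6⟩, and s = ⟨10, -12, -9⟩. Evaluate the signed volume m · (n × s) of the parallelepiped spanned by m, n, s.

-522

n × s:
i: (-6)·(-9) - 6·(-12) = 54 - (-72) = 126
j: 6·10 - 2·(-9) = 60 - (-18) = 78
k: 2·(-12) - (-6)·10 = -24 - (-60) = 36
n × s = (126, 78, 36)
m · (n × s) = (-8)·126 + 9·78 + (-6)·36 = -1008 + 702 - 216 = -522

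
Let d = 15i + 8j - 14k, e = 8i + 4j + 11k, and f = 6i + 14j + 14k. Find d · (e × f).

e × f:
i: 4·14 - 11·14 = 56 - 154 = -98
j: 11·6 - 8·14 = 66 - 112 = -46
k: 8·14 - 4·6 = 112 - 24 = 88
e × f = (-98, -46, 88)
d · (e × f) = 15·(-98) + 8·(-46) + (-14)·88 = -1470 - 368 - 1232 = -3070

-3070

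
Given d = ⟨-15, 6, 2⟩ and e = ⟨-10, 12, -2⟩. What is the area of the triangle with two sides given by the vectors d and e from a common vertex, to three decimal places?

i: 6·(-2) - 2·12 = -12 - 24 = -36
j: 2·(-10) - (-15)·(-2) = -20 - 30 = -50
k: (-15)·12 - 6·(-10) = -180 - (-60) = -120
d × e = (-36, -50, -120)
|d × e| = √((-36)² + (-50)² + (-120)²) = √18196 ≈ 134.8925
area = ½ · 134.8925 ≈ 67.446

67.446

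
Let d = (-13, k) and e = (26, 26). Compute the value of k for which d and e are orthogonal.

13

d · e = (-13)·26 + k·26 = -338 + 26k
Set equal to 0: 26k = 338, so k = 13.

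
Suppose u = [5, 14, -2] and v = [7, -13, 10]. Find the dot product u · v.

-167

u · v = 5·7 + 14·(-13) + (-2)·10 = 35 - 182 - 20 = -167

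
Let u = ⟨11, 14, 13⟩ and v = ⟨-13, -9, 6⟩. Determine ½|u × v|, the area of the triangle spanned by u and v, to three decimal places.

160.090

i: 14·6 - 13·(-9) = 84 - (-117) = 201
j: 13·(-13) - 11·6 = -169 - 66 = -235
k: 11·(-9) - 14·(-13) = -99 - (-182) = 83
u × v = (201, -235, 83)
|u × v| = √(201² + (-235)² + 83²) = √102515 ≈ 320.1796
area = ½ · 320.1796 ≈ 160.090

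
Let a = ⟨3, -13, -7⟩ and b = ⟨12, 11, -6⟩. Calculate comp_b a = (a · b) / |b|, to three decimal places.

-3.747

a · b = 3·12 + (-13)·11 + (-7)·(-6) = 36 - 143 + 42 = -65
|b| = √(144 + 121 + 36) = √301 ≈ 17.3494
comp_b a = -65 / √301 ≈ -3.747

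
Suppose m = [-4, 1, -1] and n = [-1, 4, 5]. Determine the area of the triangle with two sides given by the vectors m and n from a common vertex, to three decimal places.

i: 1·5 - (-1)·4 = 5 - (-4) = 9
j: (-1)·(-1) - (-4)·5 = 1 - (-20) = 21
k: (-4)·4 - 1·(-1) = -16 - (-1) = -15
m × n = (9, 21, -15)
|m × n| = √(9² + 21² + (-15)²) = √747 ≈ 27.3313
area = ½ · 27.3313 ≈ 13.666

13.666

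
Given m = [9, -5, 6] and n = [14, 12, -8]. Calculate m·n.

18

m · n = 9·14 + (-5)·12 + 6·(-8) = 126 - 60 - 48 = 18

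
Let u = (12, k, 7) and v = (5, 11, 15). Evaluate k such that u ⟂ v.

-15

u · v = 12·5 + k·11 + 7·15 = 165 + 11k
Set equal to 0: 11k = -165, so k = -15.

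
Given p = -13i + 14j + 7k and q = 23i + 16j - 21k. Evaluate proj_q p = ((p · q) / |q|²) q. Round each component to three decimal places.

(-4.165, -2.897, 3.803)

p · q = (-13)·23 + 14·16 + 7·(-21) = -299 + 224 - 147 = -222
|q|² = 529 + 256 + 441 = 1226
proj_q p = (-222/1226) · (23, 16, -21) ≈ (-4.165, -2.897, 3.803)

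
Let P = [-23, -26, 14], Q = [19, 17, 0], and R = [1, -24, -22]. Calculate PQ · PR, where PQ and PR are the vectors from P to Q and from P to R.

1598

PQ = Q − P = (42, 43, -14)
PR = R − P = (24, 2, -36)
PQ · PR = 42·24 + 43·2 + (-14)·(-36) = 1008 + 86 + 504 = 1598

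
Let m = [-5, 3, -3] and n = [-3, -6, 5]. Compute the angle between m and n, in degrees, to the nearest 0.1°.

109.2

m · n = (-5)·(-3) + 3·(-6) + (-3)·5 = 15 - 18 - 15 = -18
|m|² = 25 + 9 + 9 = 43,  |m| = √43 ≈ 6.557439
|n|² = 9 + 36 + 25 = 70,  |n| = √70 ≈ 8.366600
cos θ = -18 / (6.557439 · 8.366600) ≈ -0.32809
θ = arccos(-0.32809) ≈ 109.2°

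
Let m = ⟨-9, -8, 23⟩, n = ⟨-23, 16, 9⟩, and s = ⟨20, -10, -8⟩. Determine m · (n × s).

-1696

n × s:
i: 16·(-8) - 9·(-10) = -128 - (-90) = -38
j: 9·20 - (-23)·(-8) = 180 - 184 = -4
k: (-23)·(-10) - 16·20 = 230 - 320 = -90
n × s = (-38, -4, -90)
m · (n × s) = (-9)·(-38) + (-8)·(-4) + 23·(-90) = 342 + 32 - 2070 = -1696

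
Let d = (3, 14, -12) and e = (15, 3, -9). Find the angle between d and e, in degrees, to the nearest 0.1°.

54.0

d · e = 3·15 + 14·3 + (-12)·(-9) = 45 + 42 + 108 = 195
|d|² = 9 + 196 + 144 = 349,  |d| = √349 ≈ 18.681542
|e|² = 225 + 9 + 81 = 315,  |e| = √315 ≈ 17.748239
cos θ = 195 / (18.681542 · 17.748239) ≈ 0.58812
θ = arccos(0.58812) ≈ 54.0°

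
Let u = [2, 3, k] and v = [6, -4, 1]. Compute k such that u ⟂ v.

0

u · v = 2·6 + 3·(-4) + k·1 = 0 + 1k
Set equal to 0: 1k = 0, so k = 0.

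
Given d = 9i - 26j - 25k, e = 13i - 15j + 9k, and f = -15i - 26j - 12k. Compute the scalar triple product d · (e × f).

e × f:
i: (-15)·(-12) - 9·(-26) = 180 - (-234) = 414
j: 9·(-15) - 13·(-12) = -135 - (-156) = 21
k: 13·(-26) - (-15)·(-15) = -338 - 225 = -563
e × f = (414, 21, -563)
d · (e × f) = 9·414 + (-26)·21 + (-25)·(-563) = 3726 - 546 + 14075 = 17255

17255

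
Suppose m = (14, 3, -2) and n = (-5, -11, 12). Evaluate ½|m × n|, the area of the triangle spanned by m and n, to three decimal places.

105.453

i: 3·12 - (-2)·(-11) = 36 - 22 = 14
j: (-2)·(-5) - 14·12 = 10 - 168 = -158
k: 14·(-11) - 3·(-5) = -154 - (-15) = -139
m × n = (14, -158, -139)
|m × n| = √(14² + (-158)² + (-139)²) = √44481 ≈ 210.9052
area = ½ · 210.9052 ≈ 105.453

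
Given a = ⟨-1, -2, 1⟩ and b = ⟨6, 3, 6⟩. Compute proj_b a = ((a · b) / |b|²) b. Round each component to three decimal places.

a · b = (-1)·6 + (-2)·3 + 1·6 = -6 - 6 + 6 = -6
|b|² = 36 + 9 + 36 = 81
proj_b a = (-6/81) · (6, 3, 6) ≈ (-0.444, -0.222, -0.444)

(-0.444, -0.222, -0.444)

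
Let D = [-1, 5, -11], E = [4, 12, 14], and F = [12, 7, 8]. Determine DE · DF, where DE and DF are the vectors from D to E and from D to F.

554

DE = E − D = (5, 7, 25)
DF = F − D = (13, 2, 19)
DE · DF = 5·13 + 7·2 + 25·19 = 65 + 14 + 475 = 554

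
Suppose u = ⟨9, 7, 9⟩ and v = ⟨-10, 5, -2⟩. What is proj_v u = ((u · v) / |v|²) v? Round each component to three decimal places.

u · v = 9·(-10) + 7·5 + 9·(-2) = -90 + 35 - 18 = -73
|v|² = 100 + 25 + 4 = 129
proj_v u = (-73/129) · (-10, 5, -2) ≈ (5.659, -2.829, 1.132)

(5.659, -2.829, 1.132)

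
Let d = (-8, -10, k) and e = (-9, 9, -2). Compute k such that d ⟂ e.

d · e = (-8)·(-9) + (-10)·9 + k·(-2) = -18 - 2k
Set equal to 0: -2k = 18, so k = -9.

-9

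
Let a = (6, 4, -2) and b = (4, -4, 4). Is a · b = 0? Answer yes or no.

yes

a · b = 6·4 + 4·(-4) + (-2)·4 = 24 - 16 - 8 = 0
Zero, so the vectors are orthogonal.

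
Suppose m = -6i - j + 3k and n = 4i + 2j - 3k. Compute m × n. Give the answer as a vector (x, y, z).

(-3, -6, -8)

i: (-1)·(-3) - 3·2 = 3 - 6 = -3
j: 3·4 - (-6)·(-3) = 12 - 18 = -6
k: (-6)·2 - (-1)·4 = -12 - (-4) = -8
m × n = (-3, -6, -8)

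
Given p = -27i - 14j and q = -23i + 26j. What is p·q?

257

p · q = (-27)·(-23) + (-14)·26 = 621 - 364 = 257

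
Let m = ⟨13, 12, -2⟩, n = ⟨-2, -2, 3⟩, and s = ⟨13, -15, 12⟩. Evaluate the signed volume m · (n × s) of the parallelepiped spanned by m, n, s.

n × s:
i: (-2)·12 - 3·(-15) = -24 - (-45) = 21
j: 3·13 - (-2)·12 = 39 - (-24) = 63
k: (-2)·(-15) - (-2)·13 = 30 - (-26) = 56
n × s = (21, 63, 56)
m · (n × s) = 13·21 + 12·63 + (-2)·56 = 273 + 756 - 112 = 917

917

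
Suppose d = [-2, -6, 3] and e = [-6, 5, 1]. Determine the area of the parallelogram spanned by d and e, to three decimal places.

i: (-6)·1 - 3·5 = -6 - 15 = -21
j: 3·(-6) - (-2)·1 = -18 - (-2) = -16
k: (-2)·5 - (-6)·(-6) = -10 - 36 = -46
d × e = (-21, -16, -46)
|d × e| = √((-21)² + (-16)² + (-46)²) = √2813 ≈ 53.0377

53.038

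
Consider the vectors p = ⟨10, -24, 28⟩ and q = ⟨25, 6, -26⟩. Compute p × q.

(456, 960, 660)

i: (-24)·(-26) - 28·6 = 624 - 168 = 456
j: 28·25 - 10·(-26) = 700 - (-260) = 960
k: 10·6 - (-24)·25 = 60 - (-600) = 660
p × q = (456, 960, 660)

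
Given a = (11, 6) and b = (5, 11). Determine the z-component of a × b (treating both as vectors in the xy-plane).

91

11·11 - 6·5 = 121 - 30 = 91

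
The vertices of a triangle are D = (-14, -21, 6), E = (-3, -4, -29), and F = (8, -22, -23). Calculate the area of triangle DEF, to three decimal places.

396.992

DE = (11, 17, -35),  DF = (22, -1, -29)
i: 17·(-29) - (-35)·(-1) = -493 - 35 = -528
j: (-35)·22 - 11·(-29) = -770 - (-319) = -451
k: 11·(-1) - 17·22 = -11 - 374 = -385
DE × DF = (-528, -451, -385)
|DE × DF| = √630410 ≈ 793.9836
area = ½ · 793.9836 ≈ 396.992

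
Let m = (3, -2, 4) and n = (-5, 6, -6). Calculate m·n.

m · n = 3·(-5) + (-2)·6 + 4·(-6) = -15 - 12 - 24 = -51

-51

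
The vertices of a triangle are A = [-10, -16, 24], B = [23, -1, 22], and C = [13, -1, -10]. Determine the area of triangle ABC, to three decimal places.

AB = (33, 15, -2),  AC = (23, 15, -34)
i: 15·(-34) - (-2)·15 = -510 - (-30) = -480
j: (-2)·23 - 33·(-34) = -46 - (-1122) = 1076
k: 33·15 - 15·23 = 495 - 345 = 150
AB × AC = (-480, 1076, 150)
|AB × AC| = √1410676 ≈ 1187.7188
area = ½ · 1187.7188 ≈ 593.859

593.859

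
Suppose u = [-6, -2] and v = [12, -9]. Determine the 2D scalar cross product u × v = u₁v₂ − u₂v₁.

(-6)·(-9) - (-2)·12 = 54 - (-24) = 78

78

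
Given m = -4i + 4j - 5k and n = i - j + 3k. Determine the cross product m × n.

i: 4·3 - (-5)·(-1) = 12 - 5 = 7
j: (-5)·1 - (-4)·3 = -5 - (-12) = 7
k: (-4)·(-1) - 4·1 = 4 - 4 = 0
m × n = (7, 7, 0)

(7, 7, 0)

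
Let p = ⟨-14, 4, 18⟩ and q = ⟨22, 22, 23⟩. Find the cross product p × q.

(-304, 718, -396)

i: 4·23 - 18·22 = 92 - 396 = -304
j: 18·22 - (-14)·23 = 396 - (-322) = 718
k: (-14)·22 - 4·22 = -308 - 88 = -396
p × q = (-304, 718, -396)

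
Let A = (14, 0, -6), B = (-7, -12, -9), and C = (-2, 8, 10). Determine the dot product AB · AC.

192

AB = B − A = (-21, -12, -3)
AC = C − A = (-16, 8, 16)
AB · AC = (-21)·(-16) + (-12)·8 + (-3)·16 = 336 - 96 - 48 = 192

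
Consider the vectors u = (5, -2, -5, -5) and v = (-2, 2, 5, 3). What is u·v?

-54

u · v = 5·(-2) + (-2)·2 + (-5)·5 + (-5)·3 = -10 - 4 - 25 - 15 = -54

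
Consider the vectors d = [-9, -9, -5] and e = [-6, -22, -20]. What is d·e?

352

d · e = (-9)·(-6) + (-9)·(-22) + (-5)·(-20) = 54 + 198 + 100 = 352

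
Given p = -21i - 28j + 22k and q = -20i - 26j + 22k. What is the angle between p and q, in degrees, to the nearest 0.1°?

1.8

p · q = (-21)·(-20) + (-28)·(-26) + 22·22 = 420 + 728 + 484 = 1632
|p|² = 441 + 784 + 484 = 1709,  |p| = √1709 ≈ 41.340053
|q|² = 400 + 676 + 484 = 1560,  |q| = √1560 ≈ 39.496835
cos θ = 1632 / (41.340053 · 39.496835) ≈ 0.99951
θ = arccos(0.99951) ≈ 1.8°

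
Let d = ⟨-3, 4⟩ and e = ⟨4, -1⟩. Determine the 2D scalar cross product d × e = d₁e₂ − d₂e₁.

-13

(-3)·(-1) - 4·4 = 3 - 16 = -13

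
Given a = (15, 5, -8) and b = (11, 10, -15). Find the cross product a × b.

i: 5·(-15) - (-8)·10 = -75 - (-80) = 5
j: (-8)·11 - 15·(-15) = -88 - (-225) = 137
k: 15·10 - 5·11 = 150 - 55 = 95
a × b = (5, 137, 95)

(5, 137, 95)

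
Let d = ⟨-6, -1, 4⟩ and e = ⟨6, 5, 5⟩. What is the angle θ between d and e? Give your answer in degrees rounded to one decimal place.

108.1

d · e = (-6)·6 + (-1)·5 + 4·5 = -36 - 5 + 20 = -21
|d|² = 36 + 1 + 16 = 53,  |d| = √53 ≈ 7.280110
|e|² = 36 + 25 + 25 = 86,  |e| = √86 ≈ 9.273618
cos θ = -21 / (7.280110 · 9.273618) ≈ -0.31105
θ = arccos(-0.31105) ≈ 108.1°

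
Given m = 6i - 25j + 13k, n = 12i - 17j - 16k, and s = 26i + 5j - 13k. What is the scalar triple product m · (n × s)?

n × s:
i: (-17)·(-13) - (-16)·5 = 221 - (-80) = 301
j: (-16)·26 - 12·(-13) = -416 - (-156) = -260
k: 12·5 - (-17)·26 = 60 - (-442) = 502
n × s = (301, -260, 502)
m · (n × s) = 6·301 + (-25)·(-260) + 13·502 = 1806 + 6500 + 6526 = 14832

14832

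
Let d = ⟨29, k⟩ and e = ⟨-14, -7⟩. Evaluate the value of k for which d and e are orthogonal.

-58

d · e = 29·(-14) + k·(-7) = -406 - 7k
Set equal to 0: -7k = 406, so k = -58.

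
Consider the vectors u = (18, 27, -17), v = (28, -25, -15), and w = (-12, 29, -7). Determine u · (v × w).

12428

v × w:
i: (-25)·(-7) - (-15)·29 = 175 - (-435) = 610
j: (-15)·(-12) - 28·(-7) = 180 - (-196) = 376
k: 28·29 - (-25)·(-12) = 812 - 300 = 512
v × w = (610, 376, 512)
u · (v × w) = 18·610 + 27·376 + (-17)·512 = 10980 + 10152 - 8704 = 12428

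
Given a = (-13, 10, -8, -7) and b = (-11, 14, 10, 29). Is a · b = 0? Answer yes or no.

a · b = (-13)·(-11) + 10·14 + (-8)·10 + (-7)·29 = 143 + 140 - 80 - 203 = 0
Zero, so the vectors are orthogonal.

yes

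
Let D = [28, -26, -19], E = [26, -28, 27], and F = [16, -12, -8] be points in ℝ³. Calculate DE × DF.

(-666, -530, -52)

DE = (-2, -2, 46)
DF = (-12, 14, 11)
i: (-2)·11 - 46·14 = -22 - 644 = -666
j: 46·(-12) - (-2)·11 = -552 - (-22) = -530
k: (-2)·14 - (-2)·(-12) = -28 - 24 = -52
DE × DF = (-666, -530, -52)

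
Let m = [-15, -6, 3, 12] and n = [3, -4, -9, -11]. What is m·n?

m · n = (-15)·3 + (-6)·(-4) + 3·(-9) + 12·(-11) = -45 + 24 - 27 - 132 = -180

-180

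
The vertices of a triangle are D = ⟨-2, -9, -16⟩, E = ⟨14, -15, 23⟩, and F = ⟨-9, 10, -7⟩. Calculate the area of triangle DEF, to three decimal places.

DE = (16, -6, 39),  DF = (-7, 19, 9)
i: (-6)·9 - 39·19 = -54 - 741 = -795
j: 39·(-7) - 16·9 = -273 - 144 = -417
k: 16·19 - (-6)·(-7) = 304 - 42 = 262
DE × DF = (-795, -417, 262)
|DE × DF| = √874558 ≈ 935.1781
area = ½ · 935.1781 ≈ 467.589

467.589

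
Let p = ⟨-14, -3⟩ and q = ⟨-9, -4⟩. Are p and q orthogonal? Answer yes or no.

no

p · q = (-14)·(-9) + (-3)·(-4) = 126 + 12 = 138
Nonzero, so the vectors are not orthogonal.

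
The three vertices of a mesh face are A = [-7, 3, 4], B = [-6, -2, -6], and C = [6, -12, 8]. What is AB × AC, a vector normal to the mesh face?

(-170, -134, 50)

AB = (1, -5, -10)
AC = (13, -15, 4)
i: (-5)·4 - (-10)·(-15) = -20 - 150 = -170
j: (-10)·13 - 1·4 = -130 - 4 = -134
k: 1·(-15) - (-5)·13 = -15 - (-65) = 50
AB × AC = (-170, -134, 50)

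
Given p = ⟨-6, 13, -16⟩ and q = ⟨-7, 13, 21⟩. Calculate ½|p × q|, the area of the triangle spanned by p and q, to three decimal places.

i: 13·21 - (-16)·13 = 273 - (-208) = 481
j: (-16)·(-7) - (-6)·21 = 112 - (-126) = 238
k: (-6)·13 - 13·(-7) = -78 - (-91) = 13
p × q = (481, 238, 13)
|p × q| = √(481² + 238² + 13²) = √288174 ≈ 536.8184
area = ½ · 536.8184 ≈ 268.409

268.409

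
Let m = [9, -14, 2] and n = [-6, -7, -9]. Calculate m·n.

m · n = 9·(-6) + (-14)·(-7) + 2·(-9) = -54 + 98 - 18 = 26

26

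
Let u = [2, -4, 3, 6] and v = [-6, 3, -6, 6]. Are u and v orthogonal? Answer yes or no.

no

u · v = 2·(-6) + (-4)·3 + 3·(-6) + 6·6 = -12 - 12 - 18 + 36 = -6
Nonzero, so the vectors are not orthogonal.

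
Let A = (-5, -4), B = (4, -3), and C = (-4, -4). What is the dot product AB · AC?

AB = B − A = (9, 1)
AC = C − A = (1, 0)
AB · AC = 9·1 + 1·0 = 9 + 0 = 9

9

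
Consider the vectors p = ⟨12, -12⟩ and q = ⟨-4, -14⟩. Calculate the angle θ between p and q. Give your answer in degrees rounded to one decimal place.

60.9

p · q = 12·(-4) + (-12)·(-14) = -48 + 168 = 120
|p|² = 144 + 144 = 288,  |p| = √288 ≈ 16.970563
|q|² = 16 + 196 = 212,  |q| = √212 ≈ 14.560220
cos θ = 120 / (16.970563 · 14.560220) ≈ 0.48564
θ = arccos(0.48564) ≈ 60.9°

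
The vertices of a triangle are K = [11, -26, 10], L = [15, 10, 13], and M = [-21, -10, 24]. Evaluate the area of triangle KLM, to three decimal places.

653.777

KL = (4, 36, 3),  KM = (-32, 16, 14)
i: 36·14 - 3·16 = 504 - 48 = 456
j: 3·(-32) - 4·14 = -96 - 56 = -152
k: 4·16 - 36·(-32) = 64 - (-1152) = 1216
KL × KM = (456, -152, 1216)
|KL × KM| = √1709696 ≈ 1307.5534
area = ½ · 1307.5534 ≈ 653.777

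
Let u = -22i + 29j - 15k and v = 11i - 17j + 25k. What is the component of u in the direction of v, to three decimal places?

-34.503

u · v = (-22)·11 + 29·(-17) + (-15)·25 = -242 - 493 - 375 = -1110
|v| = √(121 + 289 + 625) = √1035 ≈ 32.1714
comp_v u = -1110 / √1035 ≈ -34.503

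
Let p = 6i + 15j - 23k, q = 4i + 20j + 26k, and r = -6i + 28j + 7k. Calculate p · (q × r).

-11624

q × r:
i: 20·7 - 26·28 = 140 - 728 = -588
j: 26·(-6) - 4·7 = -156 - 28 = -184
k: 4·28 - 20·(-6) = 112 - (-120) = 232
q × r = (-588, -184, 232)
p · (q × r) = 6·(-588) + 15·(-184) + (-23)·232 = -3528 - 2760 - 5336 = -11624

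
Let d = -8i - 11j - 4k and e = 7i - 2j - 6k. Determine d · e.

-10

d · e = (-8)·7 + (-11)·(-2) + (-4)·(-6) = -56 + 22 + 24 = -10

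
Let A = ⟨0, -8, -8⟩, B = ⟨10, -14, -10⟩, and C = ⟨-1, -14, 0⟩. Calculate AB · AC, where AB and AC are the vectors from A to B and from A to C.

10

AB = B − A = (10, -6, -2)
AC = C − A = (-1, -6, 8)
AB · AC = 10·(-1) + (-6)·(-6) + (-2)·8 = -10 + 36 - 16 = 10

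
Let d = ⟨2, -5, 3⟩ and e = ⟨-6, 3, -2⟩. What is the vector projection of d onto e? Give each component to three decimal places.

d · e = 2·(-6) + (-5)·3 + 3·(-2) = -12 - 15 - 6 = -33
|e|² = 36 + 9 + 4 = 49
proj_e d = (-33/49) · (-6, 3, -2) ≈ (4.041, -2.020, 1.347)

(4.041, -2.020, 1.347)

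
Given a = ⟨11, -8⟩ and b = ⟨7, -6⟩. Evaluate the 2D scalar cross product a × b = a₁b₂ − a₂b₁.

-10

11·(-6) - (-8)·7 = -66 - (-56) = -10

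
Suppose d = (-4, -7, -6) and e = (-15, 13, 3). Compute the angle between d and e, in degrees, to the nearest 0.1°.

d · e = (-4)·(-15) + (-7)·13 + (-6)·3 = 60 - 91 - 18 = -49
|d|² = 16 + 49 + 36 = 101,  |d| = √101 ≈ 10.049876
|e|² = 225 + 169 + 9 = 403,  |e| = √403 ≈ 20.074860
cos θ = -49 / (10.049876 · 20.074860) ≈ -0.24288
θ = arccos(-0.24288) ≈ 104.1°

104.1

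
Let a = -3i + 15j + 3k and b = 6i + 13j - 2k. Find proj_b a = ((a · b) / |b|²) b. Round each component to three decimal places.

(4.909, 10.636, -1.636)

a · b = (-3)·6 + 15·13 + 3·(-2) = -18 + 195 - 6 = 171
|b|² = 36 + 169 + 4 = 209
proj_b a = (171/209) · (6, 13, -2) ≈ (4.909, 10.636, -1.636)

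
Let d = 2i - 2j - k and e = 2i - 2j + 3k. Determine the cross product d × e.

(-8, -8, 0)

i: (-2)·3 - (-1)·(-2) = -6 - 2 = -8
j: (-1)·2 - 2·3 = -2 - 6 = -8
k: 2·(-2) - (-2)·2 = -4 - (-4) = 0
d × e = (-8, -8, 0)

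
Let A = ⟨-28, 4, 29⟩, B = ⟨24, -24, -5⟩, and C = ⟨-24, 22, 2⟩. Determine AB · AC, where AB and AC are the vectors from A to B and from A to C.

622

AB = B − A = (52, -28, -34)
AC = C − A = (4, 18, -27)
AB · AC = 52·4 + (-28)·18 + (-34)·(-27) = 208 - 504 + 918 = 622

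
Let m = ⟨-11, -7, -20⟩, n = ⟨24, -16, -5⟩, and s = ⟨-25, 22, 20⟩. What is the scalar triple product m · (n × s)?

n × s:
i: (-16)·20 - (-5)·22 = -320 - (-110) = -210
j: (-5)·(-25) - 24·20 = 125 - 480 = -355
k: 24·22 - (-16)·(-25) = 528 - 400 = 128
n × s = (-210, -355, 128)
m · (n × s) = (-11)·(-210) + (-7)·(-355) + (-20)·128 = 2310 + 2485 - 2560 = 2235

2235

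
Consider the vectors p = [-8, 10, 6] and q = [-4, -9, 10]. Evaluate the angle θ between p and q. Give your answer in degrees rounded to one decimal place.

p · q = (-8)·(-4) + 10·(-9) + 6·10 = 32 - 90 + 60 = 2
|p|² = 64 + 100 + 36 = 200,  |p| = √200 ≈ 14.142136
|q|² = 16 + 81 + 100 = 197,  |q| = √197 ≈ 14.035669
cos θ = 2 / (14.142136 · 14.035669) ≈ 0.01008
θ = arccos(0.01008) ≈ 89.4°

89.4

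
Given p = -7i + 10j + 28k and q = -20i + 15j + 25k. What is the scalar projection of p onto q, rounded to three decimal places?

28.001

p · q = (-7)·(-20) + 10·15 + 28·25 = 140 + 150 + 700 = 990
|q| = √(400 + 225 + 625) = √1250 ≈ 35.3553
comp_q p = 990 / √1250 ≈ 28.001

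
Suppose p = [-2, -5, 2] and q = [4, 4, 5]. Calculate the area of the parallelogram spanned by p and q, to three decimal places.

39.459

i: (-5)·5 - 2·4 = -25 - 8 = -33
j: 2·4 - (-2)·5 = 8 - (-10) = 18
k: (-2)·4 - (-5)·4 = -8 - (-20) = 12
p × q = (-33, 18, 12)
|p × q| = √((-33)² + 18² + 12²) = √1557 ≈ 39.4588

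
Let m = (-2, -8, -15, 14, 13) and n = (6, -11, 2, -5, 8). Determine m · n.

80

m · n = (-2)·6 + (-8)·(-11) + (-15)·2 + 14·(-5) + 13·8 = -12 + 88 - 30 - 70 + 104 = 80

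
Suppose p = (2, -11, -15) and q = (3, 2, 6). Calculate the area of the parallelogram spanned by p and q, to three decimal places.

i: (-11)·6 - (-15)·2 = -66 - (-30) = -36
j: (-15)·3 - 2·6 = -45 - 12 = -57
k: 2·2 - (-11)·3 = 4 - (-33) = 37
p × q = (-36, -57, 37)
|p × q| = √((-36)² + (-57)² + 37²) = √5914 ≈ 76.9025

76.903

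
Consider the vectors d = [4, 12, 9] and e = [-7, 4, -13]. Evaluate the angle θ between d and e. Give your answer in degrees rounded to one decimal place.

114.1

d · e = 4·(-7) + 12·4 + 9·(-13) = -28 + 48 - 117 = -97
|d|² = 16 + 144 + 81 = 241,  |d| = √241 ≈ 15.524175
|e|² = 49 + 16 + 169 = 234,  |e| = √234 ≈ 15.297059
cos θ = -97 / (15.524175 · 15.297059) ≈ -0.40847
θ = arccos(-0.40847) ≈ 114.1°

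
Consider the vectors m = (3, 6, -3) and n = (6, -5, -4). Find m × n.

(-39, -6, -51)

i: 6·(-4) - (-3)·(-5) = -24 - 15 = -39
j: (-3)·6 - 3·(-4) = -18 - (-12) = -6
k: 3·(-5) - 6·6 = -15 - 36 = -51
m × n = (-39, -6, -51)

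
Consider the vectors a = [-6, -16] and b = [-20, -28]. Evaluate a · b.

568

a · b = (-6)·(-20) + (-16)·(-28) = 120 + 448 = 568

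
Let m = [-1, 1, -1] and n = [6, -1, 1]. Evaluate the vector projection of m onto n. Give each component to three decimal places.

m · n = (-1)·6 + 1·(-1) + (-1)·1 = -6 - 1 - 1 = -8
|n|² = 36 + 1 + 1 = 38
proj_n m = (-8/38) · (6, -1, 1) ≈ (-1.263, 0.211, -0.211)

(-1.263, 0.211, -0.211)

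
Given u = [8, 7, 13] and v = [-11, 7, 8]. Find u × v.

(-35, -207, 133)

i: 7·8 - 13·7 = 56 - 91 = -35
j: 13·(-11) - 8·8 = -143 - 64 = -207
k: 8·7 - 7·(-11) = 56 - (-77) = 133
u × v = (-35, -207, 133)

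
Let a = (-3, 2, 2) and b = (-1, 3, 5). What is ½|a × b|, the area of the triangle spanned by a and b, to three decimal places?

i: 2·5 - 2·3 = 10 - 6 = 4
j: 2·(-1) - (-3)·5 = -2 - (-15) = 13
k: (-3)·3 - 2·(-1) = -9 - (-2) = -7
a × b = (4, 13, -7)
|a × b| = √(4² + 13² + (-7)²) = √234 ≈ 15.2971
area = ½ · 15.2971 ≈ 7.649

7.649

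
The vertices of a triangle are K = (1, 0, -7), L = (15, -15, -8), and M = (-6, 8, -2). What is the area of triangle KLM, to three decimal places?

46.117

KL = (14, -15, -1),  KM = (-7, 8, 5)
i: (-15)·5 - (-1)·8 = -75 - (-8) = -67
j: (-1)·(-7) - 14·5 = 7 - 70 = -63
k: 14·8 - (-15)·(-7) = 112 - 105 = 7
KL × KM = (-67, -63, 7)
|KL × KM| = √8507 ≈ 92.2334
area = ½ · 92.2334 ≈ 46.117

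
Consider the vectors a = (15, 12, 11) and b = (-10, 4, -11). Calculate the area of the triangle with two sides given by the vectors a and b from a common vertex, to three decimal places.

128.842

i: 12·(-11) - 11·4 = -132 - 44 = -176
j: 11·(-10) - 15·(-11) = -110 - (-165) = 55
k: 15·4 - 12·(-10) = 60 - (-120) = 180
a × b = (-176, 55, 180)
|a × b| = √((-176)² + 55² + 180²) = √66401 ≈ 257.6839
area = ½ · 257.6839 ≈ 128.842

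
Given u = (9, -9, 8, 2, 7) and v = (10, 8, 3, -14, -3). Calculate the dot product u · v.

-7

u · v = 9·10 + (-9)·8 + 8·3 + 2·(-14) + 7·(-3) = 90 - 72 + 24 - 28 - 21 = -7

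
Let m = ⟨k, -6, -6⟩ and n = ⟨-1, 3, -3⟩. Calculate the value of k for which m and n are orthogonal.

0

m · n = k·(-1) + (-6)·3 + (-6)·(-3) = 0 - 1k
Set equal to 0: -1k = 0, so k = 0.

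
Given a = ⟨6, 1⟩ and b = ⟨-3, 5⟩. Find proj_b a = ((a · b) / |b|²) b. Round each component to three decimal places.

(1.147, -1.912)

a · b = 6·(-3) + 1·5 = -18 + 5 = -13
|b|² = 9 + 25 = 34
proj_b a = (-13/34) · (-3, 5) ≈ (1.147, -1.912)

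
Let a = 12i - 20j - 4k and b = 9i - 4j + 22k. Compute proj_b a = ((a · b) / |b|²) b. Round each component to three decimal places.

(1.549, -0.688, 3.787)

a · b = 12·9 + (-20)·(-4) + (-4)·22 = 108 + 80 - 88 = 100
|b|² = 81 + 16 + 484 = 581
proj_b a = (100/581) · (9, -4, 22) ≈ (1.549, -0.688, 3.787)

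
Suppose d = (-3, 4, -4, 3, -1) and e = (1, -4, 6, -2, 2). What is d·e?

-51

d · e = (-3)·1 + 4·(-4) + (-4)·6 + 3·(-2) + (-1)·2 = -3 - 16 - 24 - 6 - 2 = -51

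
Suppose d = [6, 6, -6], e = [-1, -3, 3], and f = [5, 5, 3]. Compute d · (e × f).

-96

e × f:
i: (-3)·3 - 3·5 = -9 - 15 = -24
j: 3·5 - (-1)·3 = 15 - (-3) = 18
k: (-1)·5 - (-3)·5 = -5 - (-15) = 10
e × f = (-24, 18, 10)
d · (e × f) = 6·(-24) + 6·18 + (-6)·10 = -144 + 108 - 60 = -96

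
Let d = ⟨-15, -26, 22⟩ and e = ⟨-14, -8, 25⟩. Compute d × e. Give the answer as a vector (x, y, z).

(-474, 67, -244)

i: (-26)·25 - 22·(-8) = -650 - (-176) = -474
j: 22·(-14) - (-15)·25 = -308 - (-375) = 67
k: (-15)·(-8) - (-26)·(-14) = 120 - 364 = -244
d × e = (-474, 67, -244)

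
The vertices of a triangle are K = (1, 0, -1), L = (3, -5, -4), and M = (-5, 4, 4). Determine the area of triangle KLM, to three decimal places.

13.388

KL = (2, -5, -3),  KM = (-6, 4, 5)
i: (-5)·5 - (-3)·4 = -25 - (-12) = -13
j: (-3)·(-6) - 2·5 = 18 - 10 = 8
k: 2·4 - (-5)·(-6) = 8 - 30 = -22
KL × KM = (-13, 8, -22)
|KL × KM| = √717 ≈ 26.7769
area = ½ · 26.7769 ≈ 13.388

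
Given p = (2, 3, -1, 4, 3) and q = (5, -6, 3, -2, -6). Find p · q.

-37

p · q = 2·5 + 3·(-6) + (-1)·3 + 4·(-2) + 3·(-6) = 10 - 18 - 3 - 8 - 18 = -37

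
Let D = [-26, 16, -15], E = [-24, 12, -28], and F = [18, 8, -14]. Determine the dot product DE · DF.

107

DE = E − D = (2, -4, -13)
DF = F − D = (44, -8, 1)
DE · DF = 2·44 + (-4)·(-8) + (-13)·1 = 88 + 32 - 13 = 107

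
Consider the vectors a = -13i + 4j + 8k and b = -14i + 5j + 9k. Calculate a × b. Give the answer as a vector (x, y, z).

i: 4·9 - 8·5 = 36 - 40 = -4
j: 8·(-14) - (-13)·9 = -112 - (-117) = 5
k: (-13)·5 - 4·(-14) = -65 - (-56) = -9
a × b = (-4, 5, -9)

(-4, 5, -9)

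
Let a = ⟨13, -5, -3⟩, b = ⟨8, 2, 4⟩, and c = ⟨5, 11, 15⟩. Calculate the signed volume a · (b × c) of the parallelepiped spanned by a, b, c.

84

b × c:
i: 2·15 - 4·11 = 30 - 44 = -14
j: 4·5 - 8·15 = 20 - 120 = -100
k: 8·11 - 2·5 = 88 - 10 = 78
b × c = (-14, -100, 78)
a · (b × c) = 13·(-14) + (-5)·(-100) + (-3)·78 = -182 + 500 - 234 = 84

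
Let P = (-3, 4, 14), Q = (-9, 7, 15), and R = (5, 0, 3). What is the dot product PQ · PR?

-71

PQ = Q − P = (-6, 3, 1)
PR = R − P = (8, -4, -11)
PQ · PR = (-6)·8 + 3·(-4) + 1·(-11) = -48 - 12 - 11 = -71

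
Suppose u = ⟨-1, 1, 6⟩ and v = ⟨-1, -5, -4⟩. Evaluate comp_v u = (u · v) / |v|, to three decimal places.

u · v = (-1)·(-1) + 1·(-5) + 6·(-4) = 1 - 5 - 24 = -28
|v| = √(1 + 25 + 16) = √42 ≈ 6.4807
comp_v u = -28 / √42 ≈ -4.320

-4.320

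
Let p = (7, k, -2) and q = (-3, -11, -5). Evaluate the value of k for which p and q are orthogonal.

-1

p · q = 7·(-3) + k·(-11) + (-2)·(-5) = -11 - 11k
Set equal to 0: -11k = 11, so k = -1.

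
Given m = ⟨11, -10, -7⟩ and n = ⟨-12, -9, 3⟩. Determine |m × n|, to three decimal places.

i: (-10)·3 - (-7)·(-9) = -30 - 63 = -93
j: (-7)·(-12) - 11·3 = 84 - 33 = 51
k: 11·(-9) - (-10)·(-12) = -99 - 120 = -219
m × n = (-93, 51, -219)
|m × n| = √((-93)² + 51² + (-219)²) = √59211 ≈ 243.3331

243.333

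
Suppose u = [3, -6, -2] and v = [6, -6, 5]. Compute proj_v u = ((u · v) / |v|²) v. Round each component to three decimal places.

(2.722, -2.722, 2.268)

u · v = 3·6 + (-6)·(-6) + (-2)·5 = 18 + 36 - 10 = 44
|v|² = 36 + 36 + 25 = 97
proj_v u = (44/97) · (6, -6, 5) ≈ (2.722, -2.722, 2.268)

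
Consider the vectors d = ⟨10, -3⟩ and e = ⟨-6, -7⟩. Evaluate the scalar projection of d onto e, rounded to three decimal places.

-4.230

d · e = 10·(-6) + (-3)·(-7) = -60 + 21 = -39
|e| = √(36 + 49) = √85 ≈ 9.2195
comp_e d = -39 / √85 ≈ -4.230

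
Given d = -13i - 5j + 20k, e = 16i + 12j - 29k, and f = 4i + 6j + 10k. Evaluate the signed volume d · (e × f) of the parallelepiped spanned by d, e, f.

e × f:
i: 12·10 - (-29)·6 = 120 - (-174) = 294
j: (-29)·4 - 16·10 = -116 - 160 = -276
k: 16·6 - 12·4 = 96 - 48 = 48
e × f = (294, -276, 48)
d · (e × f) = (-13)·294 + (-5)·(-276) + 20·48 = -3822 + 1380 + 960 = -1482

-1482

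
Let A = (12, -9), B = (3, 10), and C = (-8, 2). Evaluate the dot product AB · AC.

389

AB = B − A = (-9, 19)
AC = C − A = (-20, 11)
AB · AC = (-9)·(-20) + 19·11 = 180 + 209 = 389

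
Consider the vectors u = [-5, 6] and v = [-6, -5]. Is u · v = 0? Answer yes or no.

u · v = (-5)·(-6) + 6·(-5) = 30 - 30 = 0
Zero, so the vectors are orthogonal.

yes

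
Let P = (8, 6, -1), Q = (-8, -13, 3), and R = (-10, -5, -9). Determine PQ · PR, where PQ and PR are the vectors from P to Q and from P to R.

PQ = Q − P = (-16, -19, 4)
PR = R − P = (-18, -11, -8)
PQ · PR = (-16)·(-18) + (-19)·(-11) + 4·(-8) = 288 + 209 - 32 = 465

465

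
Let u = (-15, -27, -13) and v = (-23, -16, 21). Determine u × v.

i: (-27)·21 - (-13)·(-16) = -567 - 208 = -775
j: (-13)·(-23) - (-15)·21 = 299 - (-315) = 614
k: (-15)·(-16) - (-27)·(-23) = 240 - 621 = -381
u × v = (-775, 614, -381)

(-775, 614, -381)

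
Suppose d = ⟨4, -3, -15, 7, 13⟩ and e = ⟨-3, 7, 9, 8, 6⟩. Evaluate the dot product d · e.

d · e = 4·(-3) + (-3)·7 + (-15)·9 + 7·8 + 13·6 = -12 - 21 - 135 + 56 + 78 = -34

-34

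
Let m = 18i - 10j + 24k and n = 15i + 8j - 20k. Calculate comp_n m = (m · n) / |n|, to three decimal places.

m · n = 18·15 + (-10)·8 + 24·(-20) = 270 - 80 - 480 = -290
|n| = √(225 + 64 + 400) = √689 ≈ 26.2488
comp_n m = -290 / √689 ≈ -11.048

-11.048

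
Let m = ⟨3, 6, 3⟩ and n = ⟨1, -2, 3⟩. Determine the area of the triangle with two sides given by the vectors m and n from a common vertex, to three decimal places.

13.748

i: 6·3 - 3·(-2) = 18 - (-6) = 24
j: 3·1 - 3·3 = 3 - 9 = -6
k: 3·(-2) - 6·1 = -6 - 6 = -12
m × n = (24, -6, -12)
|m × n| = √(24² + (-6)² + (-12)²) = √756 ≈ 27.4955
area = ½ · 27.4955 ≈ 13.748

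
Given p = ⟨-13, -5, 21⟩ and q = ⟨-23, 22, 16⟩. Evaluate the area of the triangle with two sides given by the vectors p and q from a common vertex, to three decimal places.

364.071

i: (-5)·16 - 21·22 = -80 - 462 = -542
j: 21·(-23) - (-13)·16 = -483 - (-208) = -275
k: (-13)·22 - (-5)·(-23) = -286 - 115 = -401
p × q = (-542, -275, -401)
|p × q| = √((-542)² + (-275)² + (-401)²) = √530190 ≈ 728.1415
area = ½ · 728.1415 ≈ 364.071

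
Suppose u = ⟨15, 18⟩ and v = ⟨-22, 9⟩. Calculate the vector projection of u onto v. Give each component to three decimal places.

(6.542, -2.676)

u · v = 15·(-22) + 18·9 = -330 + 162 = -168
|v|² = 484 + 81 = 565
proj_v u = (-168/565) · (-22, 9) ≈ (6.542, -2.676)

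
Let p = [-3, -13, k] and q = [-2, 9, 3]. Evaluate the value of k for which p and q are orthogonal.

37

p · q = (-3)·(-2) + (-13)·9 + k·3 = -111 + 3k
Set equal to 0: 3k = 111, so k = 37.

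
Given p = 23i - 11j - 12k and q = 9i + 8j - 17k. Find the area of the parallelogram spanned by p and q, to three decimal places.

i: (-11)·(-17) - (-12)·8 = 187 - (-96) = 283
j: (-12)·9 - 23·(-17) = -108 - (-391) = 283
k: 23·8 - (-11)·9 = 184 - (-99) = 283
p × q = (283, 283, 283)
|p × q| = √(283² + 283² + 283²) = √240267 ≈ 490.1704

490.170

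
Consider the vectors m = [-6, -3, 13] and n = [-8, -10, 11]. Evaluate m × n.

(97, -38, 36)

i: (-3)·11 - 13·(-10) = -33 - (-130) = 97
j: 13·(-8) - (-6)·11 = -104 - (-66) = -38
k: (-6)·(-10) - (-3)·(-8) = 60 - 24 = 36
m × n = (97, -38, 36)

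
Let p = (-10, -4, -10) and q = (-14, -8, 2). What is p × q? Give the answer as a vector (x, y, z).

i: (-4)·2 - (-10)·(-8) = -8 - 80 = -88
j: (-10)·(-14) - (-10)·2 = 140 - (-20) = 160
k: (-10)·(-8) - (-4)·(-14) = 80 - 56 = 24
p × q = (-88, 160, 24)

(-88, 160, 24)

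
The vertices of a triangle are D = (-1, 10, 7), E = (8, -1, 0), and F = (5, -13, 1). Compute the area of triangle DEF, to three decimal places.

85.220

DE = (9, -11, -7),  DF = (6, -23, -6)
i: (-11)·(-6) - (-7)·(-23) = 66 - 161 = -95
j: (-7)·6 - 9·(-6) = -42 - (-54) = 12
k: 9·(-23) - (-11)·6 = -207 - (-66) = -141
DE × DF = (-95, 12, -141)
|DE × DF| = √29050 ≈ 170.4406
area = ½ · 170.4406 ≈ 85.220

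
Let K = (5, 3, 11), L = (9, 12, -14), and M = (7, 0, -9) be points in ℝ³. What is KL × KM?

(-255, 30, -30)

KL = (4, 9, -25)
KM = (2, -3, -20)
i: 9·(-20) - (-25)·(-3) = -180 - 75 = -255
j: (-25)·2 - 4·(-20) = -50 - (-80) = 30
k: 4·(-3) - 9·2 = -12 - 18 = -30
KL × KM = (-255, 30, -30)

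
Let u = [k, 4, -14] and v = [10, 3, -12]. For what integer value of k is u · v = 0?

-18

u · v = k·10 + 4·3 + (-14)·(-12) = 180 + 10k
Set equal to 0: 10k = -180, so k = -18.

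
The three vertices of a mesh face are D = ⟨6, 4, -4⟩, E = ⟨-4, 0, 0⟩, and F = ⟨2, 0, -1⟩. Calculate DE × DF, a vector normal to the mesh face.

(4, 14, 24)

DE = (-10, -4, 4)
DF = (-4, -4, 3)
i: (-4)·3 - 4·(-4) = -12 - (-16) = 4
j: 4·(-4) - (-10)·3 = -16 - (-30) = 14
k: (-10)·(-4) - (-4)·(-4) = 40 - 16 = 24
DE × DF = (4, 14, 24)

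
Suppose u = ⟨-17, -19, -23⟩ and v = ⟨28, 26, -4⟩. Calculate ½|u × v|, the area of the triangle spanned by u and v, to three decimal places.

492.270

i: (-19)·(-4) - (-23)·26 = 76 - (-598) = 674
j: (-23)·28 - (-17)·(-4) = -644 - 68 = -712
k: (-17)·26 - (-19)·28 = -442 - (-532) = 90
u × v = (674, -712, 90)
|u × v| = √(674² + (-712)² + 90²) = √969320 ≈ 984.5405
area = ½ · 984.5405 ≈ 492.270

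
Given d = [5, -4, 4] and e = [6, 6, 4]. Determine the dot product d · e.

d · e = 5·6 + (-4)·6 + 4·4 = 30 - 24 + 16 = 22

22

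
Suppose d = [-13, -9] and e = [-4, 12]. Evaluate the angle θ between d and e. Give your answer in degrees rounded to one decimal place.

d · e = (-13)·(-4) + (-9)·12 = 52 - 108 = -56
|d|² = 169 + 81 = 250,  |d| = √250 ≈ 15.811388
|e|² = 16 + 144 = 160,  |e| = √160 ≈ 12.649111
cos θ = -56 / (15.811388 · 12.649111) ≈ -0.28000
θ = arccos(-0.28000) ≈ 106.3°

106.3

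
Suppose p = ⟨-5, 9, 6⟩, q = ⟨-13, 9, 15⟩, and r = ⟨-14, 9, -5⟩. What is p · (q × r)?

-1521

q × r:
i: 9·(-5) - 15·9 = -45 - 135 = -180
j: 15·(-14) - (-13)·(-5) = -210 - 65 = -275
k: (-13)·9 - 9·(-14) = -117 - (-126) = 9
q × r = (-180, -275, 9)
p · (q × r) = (-5)·(-180) + 9·(-275) + 6·9 = 900 - 2475 + 54 = -1521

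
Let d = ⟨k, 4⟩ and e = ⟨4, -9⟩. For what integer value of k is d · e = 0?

9

d · e = k·4 + 4·(-9) = -36 + 4k
Set equal to 0: 4k = 36, so k = 9.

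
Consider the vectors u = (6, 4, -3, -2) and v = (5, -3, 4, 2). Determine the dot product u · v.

2

u · v = 6·5 + 4·(-3) + (-3)·4 + (-2)·2 = 30 - 12 - 12 - 4 = 2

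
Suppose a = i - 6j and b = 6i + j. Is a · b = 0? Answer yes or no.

yes

a · b = 1·6 + (-6)·1 = 6 - 6 = 0
Zero, so the vectors are orthogonal.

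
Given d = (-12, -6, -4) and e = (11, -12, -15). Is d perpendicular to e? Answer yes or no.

d · e = (-12)·11 + (-6)·(-12) + (-4)·(-15) = -132 + 72 + 60 = 0
Zero, so the vectors are orthogonal.

yes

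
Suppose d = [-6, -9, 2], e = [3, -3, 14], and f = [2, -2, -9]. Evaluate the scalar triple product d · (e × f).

-825

e × f:
i: (-3)·(-9) - 14·(-2) = 27 - (-28) = 55
j: 14·2 - 3·(-9) = 28 - (-27) = 55
k: 3·(-2) - (-3)·2 = -6 - (-6) = 0
e × f = (55, 55, 0)
d · (e × f) = (-6)·55 + (-9)·55 + 2·0 = -330 - 495 + 0 = -825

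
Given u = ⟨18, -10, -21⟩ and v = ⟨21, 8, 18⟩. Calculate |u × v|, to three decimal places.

843.021

i: (-10)·18 - (-21)·8 = -180 - (-168) = -12
j: (-21)·21 - 18·18 = -441 - 324 = -765
k: 18·8 - (-10)·21 = 144 - (-210) = 354
u × v = (-12, -765, 354)
|u × v| = √((-12)² + (-765)² + 354²) = √710685 ≈ 843.0214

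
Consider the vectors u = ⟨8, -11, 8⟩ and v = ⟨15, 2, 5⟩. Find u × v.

i: (-11)·5 - 8·2 = -55 - 16 = -71
j: 8·15 - 8·5 = 120 - 40 = 80
k: 8·2 - (-11)·15 = 16 - (-165) = 181
u × v = (-71, 80, 181)

(-71, 80, 181)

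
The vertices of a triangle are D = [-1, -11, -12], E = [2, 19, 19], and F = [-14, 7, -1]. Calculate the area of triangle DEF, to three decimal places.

DE = (3, 30, 31),  DF = (-13, 18, 11)
i: 30·11 - 31·18 = 330 - 558 = -228
j: 31·(-13) - 3·11 = -403 - 33 = -436
k: 3·18 - 30·(-13) = 54 - (-390) = 444
DE × DF = (-228, -436, 444)
|DE × DF| = √439216 ≈ 662.7337
area = ½ · 662.7337 ≈ 331.367

331.367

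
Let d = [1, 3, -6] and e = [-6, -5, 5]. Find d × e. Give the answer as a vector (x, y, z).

i: 3·5 - (-6)·(-5) = 15 - 30 = -15
j: (-6)·(-6) - 1·5 = 36 - 5 = 31
k: 1·(-5) - 3·(-6) = -5 - (-18) = 13
d × e = (-15, 31, 13)

(-15, 31, 13)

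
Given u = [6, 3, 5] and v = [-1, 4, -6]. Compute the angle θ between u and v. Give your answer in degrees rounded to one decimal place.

113.2

u · v = 6·(-1) + 3·4 + 5·(-6) = -6 + 12 - 30 = -24
|u|² = 36 + 9 + 25 = 70,  |u| = √70 ≈ 8.366600
|v|² = 1 + 16 + 36 = 53,  |v| = √53 ≈ 7.280110
cos θ = -24 / (8.366600 · 7.280110) ≈ -0.39403
θ = arccos(-0.39403) ≈ 113.2°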